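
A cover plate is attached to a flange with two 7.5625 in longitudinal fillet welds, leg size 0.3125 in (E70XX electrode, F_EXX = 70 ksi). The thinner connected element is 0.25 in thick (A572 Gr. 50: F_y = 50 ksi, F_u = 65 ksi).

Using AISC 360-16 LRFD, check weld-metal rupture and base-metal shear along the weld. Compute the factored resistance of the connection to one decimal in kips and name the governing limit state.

105.3 kips (weld metal governs)

Weld metal: throat = 0.707×0.3125 = 0.22094 in, L = 2×7.5625 = 15.125 in. φR_n = 0.75 × 0.6 × 70 × 0.22094 × 15.125 = 105.3 kips.
Base metal shear (0.25 in plate): yield φR_n = 1.0×0.6×50×0.25×15.125 = 113.4 kips; rupture φR_n = 0.75×0.6×65×0.25×15.125 = 110.6 kips; take 110.6 kips (rupture).
Governing: min(105.3, 110.6) = 105.3 kips → weld metal.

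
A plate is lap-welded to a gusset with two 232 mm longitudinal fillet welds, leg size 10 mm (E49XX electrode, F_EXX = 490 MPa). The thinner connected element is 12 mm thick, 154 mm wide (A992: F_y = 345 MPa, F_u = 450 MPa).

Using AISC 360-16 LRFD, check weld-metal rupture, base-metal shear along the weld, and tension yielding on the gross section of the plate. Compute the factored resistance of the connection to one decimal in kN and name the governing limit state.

573.8 kN (gross-section yield governs)

Weld metal: throat = 0.707×10 = 7.07 mm, L = 2×232 = 464 mm. φR_n = 0.75 × 0.6 × 490 × 7.07 × 464 = 723.3 kN.
Base metal shear (12 mm plate): yield φR_n = 1.0×0.6×345×12×464 = 1152.6 kN; rupture φR_n = 0.75×0.6×450×12×464 = 1127.5 kN; take 1127.5 kN (rupture).
Tension yield (gross): A_g = 154×12 = 1848 mm². φR_n = 0.90 × 345 × 1848 = 573.8 kN.
Governing: min(723.3, 1127.5, 573.8) = 573.8 kN → gross-section yield.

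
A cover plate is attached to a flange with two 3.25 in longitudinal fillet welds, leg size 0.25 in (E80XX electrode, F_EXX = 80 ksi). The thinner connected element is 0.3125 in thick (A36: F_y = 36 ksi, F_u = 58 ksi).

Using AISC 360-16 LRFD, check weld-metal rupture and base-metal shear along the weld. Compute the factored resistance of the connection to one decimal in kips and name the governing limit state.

41.4 kips (weld metal governs)

Weld metal: throat = 0.707×0.25 = 0.17675 in, L = 2×3.25 = 6.5 in. φR_n = 0.75 × 0.6 × 80 × 0.17675 × 6.5 = 41.4 kips.
Base metal shear (0.3125 in plate): yield φR_n = 1.0×0.6×36×0.3125×6.5 = 43.9 kips; rupture φR_n = 0.75×0.6×58×0.3125×6.5 = 53.0 kips; take 43.9 kips (yield).
Governing: min(41.4, 43.9) = 41.4 kips → weld metal.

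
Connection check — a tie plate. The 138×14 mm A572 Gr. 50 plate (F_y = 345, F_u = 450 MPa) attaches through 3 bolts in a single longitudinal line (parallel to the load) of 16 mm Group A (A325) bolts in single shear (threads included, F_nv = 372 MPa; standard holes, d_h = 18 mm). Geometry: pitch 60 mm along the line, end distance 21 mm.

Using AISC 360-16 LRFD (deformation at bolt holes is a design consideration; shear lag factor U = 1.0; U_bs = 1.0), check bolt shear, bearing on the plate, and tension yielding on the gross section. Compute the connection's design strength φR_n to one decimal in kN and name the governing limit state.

168.3 kN (bolt shear governs)

Bolt shear: A_b = π(16)²/4 = 201.06 mm². φR_n = 0.75 × 372 × 201.06 × 3 × 1 = 168.3 kN.
Bearing (14 mm plate, F_u = 450 MPa): end bolts L_c = 21 − 18/2 = 12, R_n = min(1.2×12×14×450, 2.4×16×14×450) = 90.72 kN/bolt; interior L_c = 60 − 18 = 42, R_n = 241.92 kN/bolt. φR_n = 0.75 × (1×90.72 + 2×241.92) = 430.9 kN.
Tension yield (gross): A_g = 138×14 = 1932 mm². φR_n = 0.90 × 345 × 1932 = 599.9 kN.
Governing: min(168.3, 430.9, 599.9) = 168.3 kN → bolt shear.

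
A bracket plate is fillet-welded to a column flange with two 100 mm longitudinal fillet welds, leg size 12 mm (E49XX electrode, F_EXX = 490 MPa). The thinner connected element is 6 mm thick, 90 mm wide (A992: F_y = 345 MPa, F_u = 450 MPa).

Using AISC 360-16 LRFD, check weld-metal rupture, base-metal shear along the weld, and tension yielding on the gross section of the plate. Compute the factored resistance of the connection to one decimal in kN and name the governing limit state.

167.7 kN (gross-section yield governs)

Weld metal: throat = 0.707×12 = 8.484 mm, L = 2×100 = 200 mm. φR_n = 0.75 × 0.6 × 490 × 8.484 × 200 = 374.1 kN.
Base metal shear (6 mm plate): yield φR_n = 1.0×0.6×345×6×200 = 248.4 kN; rupture φR_n = 0.75×0.6×450×6×200 = 243.0 kN; take 243.0 kN (rupture).
Tension yield (gross): A_g = 90×6 = 540 mm². φR_n = 0.90 × 345 × 540 = 167.7 kN.
Governing: min(374.1, 243.0, 167.7) = 167.7 kN → gross-section yield.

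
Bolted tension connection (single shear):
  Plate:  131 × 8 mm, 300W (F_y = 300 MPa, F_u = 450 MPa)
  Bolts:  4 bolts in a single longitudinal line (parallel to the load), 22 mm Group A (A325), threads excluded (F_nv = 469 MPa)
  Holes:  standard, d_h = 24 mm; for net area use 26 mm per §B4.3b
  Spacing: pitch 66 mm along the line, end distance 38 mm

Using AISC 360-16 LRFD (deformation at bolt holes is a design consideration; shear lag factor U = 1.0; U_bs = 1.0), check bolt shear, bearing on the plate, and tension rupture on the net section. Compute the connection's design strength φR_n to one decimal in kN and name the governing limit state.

283.5 kN (net-section rupture governs)

Bolt shear: A_b = π(22)²/4 = 380.13 mm². φR_n = 0.75 × 469 × 380.13 × 4 × 1 = 534.8 kN.
Bearing (8 mm plate, F_u = 450 MPa): end bolts L_c = 38 − 24/2 = 26, R_n = min(1.2×26×8×450, 2.4×22×8×450) = 112.32 kN/bolt; interior L_c = 66 − 24 = 42, R_n = 181.44 kN/bolt. φR_n = 0.75 × (1×112.32 + 3×181.44) = 492.5 kN.
Tension rupture (net): A_n = (131 − 1×26)×8 = 840 mm² (U = 1.0, A_e = A_n). φR_n = 0.75 × 450 × 840 = 283.5 kN.
Governing: min(534.8, 492.5, 283.5) = 283.5 kN → net-section rupture.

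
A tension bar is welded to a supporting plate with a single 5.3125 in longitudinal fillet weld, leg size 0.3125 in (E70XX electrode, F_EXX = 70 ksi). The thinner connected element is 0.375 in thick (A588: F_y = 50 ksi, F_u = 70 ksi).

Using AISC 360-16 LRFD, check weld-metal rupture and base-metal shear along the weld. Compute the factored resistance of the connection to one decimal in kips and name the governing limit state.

Weld metal: throat = 0.707×0.3125 = 0.22094 in, L = 5.3125 in. φR_n = 0.75 × 0.6 × 70 × 0.22094 × 5.3125 = 37.0 kips.
Base metal shear (0.375 in plate): yield φR_n = 1.0×0.6×50×0.375×5.3125 = 59.8 kips; rupture φR_n = 0.75×0.6×70×0.375×5.3125 = 62.8 kips; take 59.8 kips (yield).
Governing: min(37.0, 59.8) = 37.0 kips → weld metal.

37.0 kips (weld metal governs)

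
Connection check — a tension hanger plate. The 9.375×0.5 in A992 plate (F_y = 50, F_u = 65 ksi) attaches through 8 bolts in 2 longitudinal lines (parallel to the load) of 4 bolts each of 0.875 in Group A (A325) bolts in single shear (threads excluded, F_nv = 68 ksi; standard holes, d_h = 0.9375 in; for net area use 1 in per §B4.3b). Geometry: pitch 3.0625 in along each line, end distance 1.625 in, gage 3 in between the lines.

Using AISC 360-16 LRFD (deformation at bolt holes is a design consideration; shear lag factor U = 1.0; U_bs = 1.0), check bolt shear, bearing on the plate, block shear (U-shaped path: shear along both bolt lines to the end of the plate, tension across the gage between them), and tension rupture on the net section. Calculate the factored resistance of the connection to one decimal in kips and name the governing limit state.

Bolt shear: A_b = π(0.875)²/4 = 0.60132 in². φR_n = 0.75 × 68 × 0.60132 × 8 × 1 = 245.3 kips.
Bearing (0.5 in plate, F_u = 65 ksi): end bolts L_c = 1.625 − 0.9375/2 = 1.15625, R_n = min(1.2×1.15625×0.5×65, 2.4×0.875×0.5×65) = 45.094 kips/bolt; interior L_c = 3.0625 − 0.9375 = 2.125, R_n = 68.25 kips/bolt. φR_n = 0.75 × (2×45.094 + 6×68.25) = 374.8 kips.
Block shear: shear path 2×[1.625+3×3.0625] = 2×10.8125 in, A_gv = 10.813, A_nv = 2×(10.8125 − 3.5×1)×0.5 = 7.3125 in²; tension across gage: (3 − 1×1)×0.5 = 1 in². R_n = min(0.6×65×7.3125, 0.6×50×10.813) + 1.0×65×1 = min(285.19, 324.39) + 65 = 350.19 kips. φR_n = 0.75 × 350.19 = 262.6 kips.
Tension rupture (net): A_n = (9.375 − 2×1)×0.5 = 3.6875 in² (U = 1.0, A_e = A_n). φR_n = 0.75 × 65 × 3.6875 = 179.8 kips.
Governing: min(245.3, 374.8, 262.6, 179.8) = 179.8 kips → net-section rupture.

179.8 kips (net-section rupture governs)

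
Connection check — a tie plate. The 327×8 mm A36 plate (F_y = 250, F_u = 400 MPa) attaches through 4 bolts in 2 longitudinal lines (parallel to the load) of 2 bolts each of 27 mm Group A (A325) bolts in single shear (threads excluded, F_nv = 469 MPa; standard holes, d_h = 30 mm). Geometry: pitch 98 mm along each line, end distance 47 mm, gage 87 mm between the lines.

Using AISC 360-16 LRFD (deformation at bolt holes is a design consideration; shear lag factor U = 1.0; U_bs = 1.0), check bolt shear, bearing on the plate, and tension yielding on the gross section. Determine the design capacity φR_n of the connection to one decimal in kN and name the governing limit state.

495.4 kN (bearing governs)

Bolt shear: A_b = π(27)²/4 = 572.56 mm². φR_n = 0.75 × 469 × 572.56 × 4 × 1 = 805.6 kN.
Bearing (8 mm plate, F_u = 400 MPa): end bolts L_c = 47 − 30/2 = 32, R_n = min(1.2×32×8×400, 2.4×27×8×400) = 122.88 kN/bolt; interior L_c = 98 − 30 = 68, R_n = 207.36 kN/bolt. φR_n = 0.75 × (2×122.88 + 2×207.36) = 495.4 kN.
Tension yield (gross): A_g = 327×8 = 2616 mm². φR_n = 0.90 × 250 × 2616 = 588.6 kN.
Governing: min(805.6, 495.4, 588.6) = 495.4 kN → bearing.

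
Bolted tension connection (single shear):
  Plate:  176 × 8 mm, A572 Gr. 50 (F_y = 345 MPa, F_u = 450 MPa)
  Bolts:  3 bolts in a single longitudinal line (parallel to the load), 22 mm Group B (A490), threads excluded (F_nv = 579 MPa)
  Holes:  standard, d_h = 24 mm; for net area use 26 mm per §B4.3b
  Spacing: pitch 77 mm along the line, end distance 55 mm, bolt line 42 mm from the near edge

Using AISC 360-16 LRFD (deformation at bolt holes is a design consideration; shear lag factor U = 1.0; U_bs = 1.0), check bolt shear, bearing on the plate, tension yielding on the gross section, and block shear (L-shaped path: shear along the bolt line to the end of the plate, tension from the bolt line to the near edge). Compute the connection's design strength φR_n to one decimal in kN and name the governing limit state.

311.6 kN (block shear governs)

Bolt shear: A_b = π(22)²/4 = 380.13 mm². φR_n = 0.75 × 579 × 380.13 × 3 × 1 = 495.2 kN.
Bearing (8 mm plate, F_u = 450 MPa): end bolts L_c = 55 − 24/2 = 43, R_n = min(1.2×43×8×450, 2.4×22×8×450) = 185.76 kN/bolt; interior L_c = 77 − 24 = 53, R_n = 190.08 kN/bolt. φR_n = 0.75 × (1×185.76 + 2×190.08) = 424.4 kN.
Tension yield (gross): A_g = 176×8 = 1408 mm². φR_n = 0.90 × 345 × 1408 = 437.2 kN.
Block shear: shear path 1×[55+2×77] = 1×209 mm, A_gv = 1672, A_nv = 1×(209 − 2.5×26)×8 = 1152 mm²; tension to near edge: (42 − 0.5×26)×8 = 232 mm². R_n = min(0.6×450×1152, 0.6×345×1672) + 1.0×450×232 = min(311.04, 346.1) + 104.4 = 415.44 kN. φR_n = 0.75 × 415.44 = 311.6 kN.
Governing: min(495.2, 424.4, 437.2, 311.6) = 311.6 kN → block shear.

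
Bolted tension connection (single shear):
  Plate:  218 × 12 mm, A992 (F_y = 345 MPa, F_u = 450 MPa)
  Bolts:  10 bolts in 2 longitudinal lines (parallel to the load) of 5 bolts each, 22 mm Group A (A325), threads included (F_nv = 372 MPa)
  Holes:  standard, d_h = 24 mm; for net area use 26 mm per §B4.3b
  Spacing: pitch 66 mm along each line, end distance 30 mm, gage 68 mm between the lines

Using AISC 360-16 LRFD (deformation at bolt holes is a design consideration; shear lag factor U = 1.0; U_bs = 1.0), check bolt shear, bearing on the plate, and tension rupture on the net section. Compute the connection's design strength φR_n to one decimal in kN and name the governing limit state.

672.3 kN (net-section rupture governs)

Bolt shear: A_b = π(22)²/4 = 380.13 mm². φR_n = 0.75 × 372 × 380.13 × 10 × 1 = 1060.6 kN.
Bearing (12 mm plate, F_u = 450 MPa): end bolts L_c = 30 − 24/2 = 18, R_n = min(1.2×18×12×450, 2.4×22×12×450) = 116.64 kN/bolt; interior L_c = 66 − 24 = 42, R_n = 272.16 kN/bolt. φR_n = 0.75 × (2×116.64 + 8×272.16) = 1807.9 kN.
Tension rupture (net): A_n = (218 − 2×26)×12 = 1992 mm² (U = 1.0, A_e = A_n). φR_n = 0.75 × 450 × 1992 = 672.3 kN.
Governing: min(1060.6, 1807.9, 672.3) = 672.3 kN → net-section rupture.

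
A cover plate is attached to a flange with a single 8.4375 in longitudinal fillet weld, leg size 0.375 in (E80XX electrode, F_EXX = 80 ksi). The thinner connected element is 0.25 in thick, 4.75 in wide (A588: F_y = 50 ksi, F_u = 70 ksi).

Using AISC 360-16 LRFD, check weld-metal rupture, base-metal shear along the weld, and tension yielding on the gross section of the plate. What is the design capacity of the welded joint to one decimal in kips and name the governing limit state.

Weld metal: throat = 0.707×0.375 = 0.26513 in, L = 8.4375 in. φR_n = 0.75 × 0.6 × 80 × 0.26513 × 8.4375 = 80.5 kips.
Base metal shear (0.25 in plate): yield φR_n = 1.0×0.6×50×0.25×8.4375 = 63.3 kips; rupture φR_n = 0.75×0.6×70×0.25×8.4375 = 66.4 kips; take 63.3 kips (yield).
Tension yield (gross): A_g = 4.75×0.25 = 1.1875 in². φR_n = 0.90 × 50 × 1.1875 = 53.4 kips.
Governing: min(80.5, 63.3, 53.4) = 53.4 kips → gross-section yield.

53.4 kips (gross-section yield governs)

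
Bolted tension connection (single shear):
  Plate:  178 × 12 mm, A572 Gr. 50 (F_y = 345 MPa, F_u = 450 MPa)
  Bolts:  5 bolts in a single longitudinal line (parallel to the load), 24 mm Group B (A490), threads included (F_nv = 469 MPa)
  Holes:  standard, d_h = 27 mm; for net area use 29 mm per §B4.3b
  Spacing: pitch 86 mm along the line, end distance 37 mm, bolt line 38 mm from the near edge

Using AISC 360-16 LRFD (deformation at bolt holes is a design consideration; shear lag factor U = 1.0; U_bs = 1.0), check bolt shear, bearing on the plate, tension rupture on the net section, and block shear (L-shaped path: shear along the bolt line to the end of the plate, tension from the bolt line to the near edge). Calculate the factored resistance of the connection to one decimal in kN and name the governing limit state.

603.5 kN (net-section rupture governs)

Bolt shear: A_b = π(24)²/4 = 452.39 mm². φR_n = 0.75 × 469 × 452.39 × 5 × 1 = 795.6 kN.
Bearing (12 mm plate, F_u = 450 MPa): end bolts L_c = 37 − 27/2 = 23.5, R_n = min(1.2×23.5×12×450, 2.4×24×12×450) = 152.28 kN/bolt; interior L_c = 86 − 27 = 59, R_n = 311.04 kN/bolt. φR_n = 0.75 × (1×152.28 + 4×311.04) = 1047.3 kN.
Tension rupture (net): A_n = (178 − 1×29)×12 = 1788 mm² (U = 1.0, A_e = A_n). φR_n = 0.75 × 450 × 1788 = 603.5 kN.
Block shear: shear path 1×[37+4×86] = 1×381 mm, A_gv = 4572, A_nv = 1×(381 − 4.5×29)×12 = 3006 mm²; tension to near edge: (38 − 0.5×29)×12 = 282 mm². R_n = min(0.6×450×3006, 0.6×345×4572) + 1.0×450×282 = min(811.62, 946.4) + 126.9 = 938.52 kN. φR_n = 0.75 × 938.52 = 703.9 kN.
Governing: min(795.6, 1047.3, 603.5, 703.9) = 603.5 kN → net-section rupture.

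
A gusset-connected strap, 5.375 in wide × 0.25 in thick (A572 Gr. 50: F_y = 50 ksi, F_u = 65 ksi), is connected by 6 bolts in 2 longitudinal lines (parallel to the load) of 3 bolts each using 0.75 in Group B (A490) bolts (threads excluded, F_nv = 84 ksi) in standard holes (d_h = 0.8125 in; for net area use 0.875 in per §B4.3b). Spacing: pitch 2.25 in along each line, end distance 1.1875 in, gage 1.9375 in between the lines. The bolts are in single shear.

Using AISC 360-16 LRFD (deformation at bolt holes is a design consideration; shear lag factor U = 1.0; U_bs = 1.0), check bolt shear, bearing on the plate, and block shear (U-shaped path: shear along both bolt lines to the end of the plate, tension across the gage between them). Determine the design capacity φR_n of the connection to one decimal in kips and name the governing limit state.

Bolt shear: A_b = π(0.75)²/4 = 0.44179 in². φR_n = 0.75 × 84 × 0.44179 × 6 × 1 = 167.0 kips.
Bearing (0.25 in plate, F_u = 65 ksi): end bolts L_c = 1.1875 − 0.8125/2 = 0.78125, R_n = min(1.2×0.78125×0.25×65, 2.4×0.75×0.25×65) = 15.234 kips/bolt; interior L_c = 2.25 − 0.8125 = 1.4375, R_n = 28.031 kips/bolt. φR_n = 0.75 × (2×15.234 + 4×28.031) = 106.9 kips.
Block shear: shear path 2×[1.1875+2×2.25] = 2×5.6875 in, A_gv = 2.8438, A_nv = 2×(5.6875 − 2.5×0.875)×0.25 = 1.75 in²; tension across gage: (1.9375 − 1×0.875)×0.25 = 0.26563 in². R_n = min(0.6×65×1.75, 0.6×50×2.8438) + 1.0×65×0.26563 = min(68.25, 85.314) + 17.266 = 85.516 kips. φR_n = 0.75 × 85.516 = 64.1 kips.
Governing: min(167.0, 106.9, 64.1) = 64.1 kips → block shear.

64.1 kips (block shear governs)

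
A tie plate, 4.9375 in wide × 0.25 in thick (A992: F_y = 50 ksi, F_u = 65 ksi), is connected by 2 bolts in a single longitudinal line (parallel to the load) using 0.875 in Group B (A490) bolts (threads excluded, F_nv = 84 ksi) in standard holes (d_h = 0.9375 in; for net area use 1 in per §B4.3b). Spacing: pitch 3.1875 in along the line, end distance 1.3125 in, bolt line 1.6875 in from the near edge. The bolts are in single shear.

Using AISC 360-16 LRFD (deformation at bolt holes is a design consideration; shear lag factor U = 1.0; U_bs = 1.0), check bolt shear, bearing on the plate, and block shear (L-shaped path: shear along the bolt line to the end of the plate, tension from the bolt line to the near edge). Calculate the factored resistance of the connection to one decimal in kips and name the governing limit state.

36.4 kips (block shear governs)

Bolt shear: A_b = π(0.875)²/4 = 0.60132 in². φR_n = 0.75 × 84 × 0.60132 × 2 × 1 = 75.8 kips.
Bearing (0.25 in plate, F_u = 65 ksi): end bolts L_c = 1.3125 − 0.9375/2 = 0.84375, R_n = min(1.2×0.84375×0.25×65, 2.4×0.875×0.25×65) = 16.453 kips/bolt; interior L_c = 3.1875 − 0.9375 = 2.25, R_n = 34.125 kips/bolt. φR_n = 0.75 × (1×16.453 + 1×34.125) = 37.9 kips.
Block shear: shear path 1×[1.3125+1×3.1875] = 1×4.5 in, A_gv = 1.125, A_nv = 1×(4.5 − 1.5×1)×0.25 = 0.75 in²; tension to near edge: (1.6875 − 0.5×1)×0.25 = 0.29688 in². R_n = min(0.6×65×0.75, 0.6×50×1.125) + 1.0×65×0.29688 = min(29.25, 33.75) + 19.297 = 48.547 kips. φR_n = 0.75 × 48.547 = 36.4 kips.
Governing: min(75.8, 37.9, 36.4) = 36.4 kips → block shear.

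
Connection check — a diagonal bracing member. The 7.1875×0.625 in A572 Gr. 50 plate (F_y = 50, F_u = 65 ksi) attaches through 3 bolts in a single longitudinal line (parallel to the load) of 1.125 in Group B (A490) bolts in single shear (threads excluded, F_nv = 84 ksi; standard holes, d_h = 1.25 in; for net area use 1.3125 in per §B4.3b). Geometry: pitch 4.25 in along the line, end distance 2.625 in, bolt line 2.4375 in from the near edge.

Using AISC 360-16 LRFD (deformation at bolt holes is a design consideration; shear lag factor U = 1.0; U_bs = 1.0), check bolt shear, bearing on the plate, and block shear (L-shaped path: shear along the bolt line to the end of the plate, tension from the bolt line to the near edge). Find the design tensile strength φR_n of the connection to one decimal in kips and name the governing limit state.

Bolt shear: A_b = π(1.125)²/4 = 0.99402 in². φR_n = 0.75 × 84 × 0.99402 × 3 × 1 = 187.9 kips.
Bearing (0.625 in plate, F_u = 65 ksi): end bolts L_c = 2.625 − 1.25/2 = 2, R_n = min(1.2×2×0.625×65, 2.4×1.125×0.625×65) = 97.5 kips/bolt; interior L_c = 4.25 − 1.25 = 3, R_n = 109.69 kips/bolt. φR_n = 0.75 × (1×97.5 + 2×109.69) = 237.7 kips.
Block shear: shear path 1×[2.625+2×4.25] = 1×11.125 in, A_gv = 6.9531, A_nv = 1×(11.125 − 2.5×1.3125)×0.625 = 4.9023 in²; tension to near edge: (2.4375 − 0.5×1.3125)×0.625 = 1.1133 in². R_n = min(0.6×65×4.9023, 0.6×50×6.9531) + 1.0×65×1.1133 = min(191.19, 208.59) + 72.365 = 263.56 kips. φR_n = 0.75 × 263.56 = 197.7 kips.
Governing: min(187.9, 237.7, 197.7) = 187.9 kips → bolt shear.

187.9 kips (bolt shear governs)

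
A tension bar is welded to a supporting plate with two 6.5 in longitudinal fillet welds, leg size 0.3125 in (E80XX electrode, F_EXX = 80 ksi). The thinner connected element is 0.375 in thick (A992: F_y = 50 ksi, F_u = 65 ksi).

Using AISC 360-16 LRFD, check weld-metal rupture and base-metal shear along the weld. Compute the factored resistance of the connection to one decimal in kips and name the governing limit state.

Weld metal: throat = 0.707×0.3125 = 0.22094 in, L = 2×6.5 = 13 in. φR_n = 0.75 × 0.6 × 80 × 0.22094 × 13 = 103.4 kips.
Base metal shear (0.375 in plate): yield φR_n = 1.0×0.6×50×0.375×13 = 146.3 kips; rupture φR_n = 0.75×0.6×65×0.375×13 = 142.6 kips; take 142.6 kips (rupture).
Governing: min(103.4, 142.6) = 103.4 kips → weld metal.

103.4 kips (weld metal governs)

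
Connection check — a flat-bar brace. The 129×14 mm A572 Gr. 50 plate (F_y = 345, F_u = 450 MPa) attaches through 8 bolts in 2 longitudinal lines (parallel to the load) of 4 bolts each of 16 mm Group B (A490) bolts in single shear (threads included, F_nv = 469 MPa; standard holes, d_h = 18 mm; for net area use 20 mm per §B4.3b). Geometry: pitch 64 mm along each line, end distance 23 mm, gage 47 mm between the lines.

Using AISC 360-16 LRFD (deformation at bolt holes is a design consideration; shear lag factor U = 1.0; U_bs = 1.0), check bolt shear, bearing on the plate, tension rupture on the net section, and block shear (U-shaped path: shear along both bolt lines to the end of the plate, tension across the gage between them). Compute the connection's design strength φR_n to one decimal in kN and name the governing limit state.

Bolt shear: A_b = π(16)²/4 = 201.06 mm². φR_n = 0.75 × 469 × 201.06 × 8 × 1 = 565.8 kN.
Bearing (14 mm plate, F_u = 450 MPa): end bolts L_c = 23 − 18/2 = 14, R_n = min(1.2×14×14×450, 2.4×16×14×450) = 105.84 kN/bolt; interior L_c = 64 − 18 = 46, R_n = 241.92 kN/bolt. φR_n = 0.75 × (2×105.84 + 6×241.92) = 1247.4 kN.
Tension rupture (net): A_n = (129 − 2×20)×14 = 1246 mm² (U = 1.0, A_e = A_n). φR_n = 0.75 × 450 × 1246 = 420.5 kN.
Block shear: shear path 2×[23+3×64] = 2×215 mm, A_gv = 6020, A_nv = 2×(215 − 3.5×20)×14 = 4060 mm²; tension across gage: (47 − 1×20)×14 = 378 mm². R_n = min(0.6×450×4060, 0.6×345×6020) + 1.0×450×378 = min(1096.2, 1246.1) + 170.1 = 1266.3 kN. φR_n = 0.75 × 1266.3 = 949.7 kN.
Governing: min(565.8, 1247.4, 420.5, 949.7) = 420.5 kN → net-section rupture.

420.5 kN (net-section rupture governs)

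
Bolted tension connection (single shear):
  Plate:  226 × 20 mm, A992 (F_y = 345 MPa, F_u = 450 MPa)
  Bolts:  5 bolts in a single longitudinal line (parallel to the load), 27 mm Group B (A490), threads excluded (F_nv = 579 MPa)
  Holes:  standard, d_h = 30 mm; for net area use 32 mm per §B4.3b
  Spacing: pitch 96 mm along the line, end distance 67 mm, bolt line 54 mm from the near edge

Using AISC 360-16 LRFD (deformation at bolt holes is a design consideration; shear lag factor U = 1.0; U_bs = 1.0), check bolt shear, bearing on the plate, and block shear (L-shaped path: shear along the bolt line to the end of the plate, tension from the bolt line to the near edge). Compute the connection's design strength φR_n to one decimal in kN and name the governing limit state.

Bolt shear: A_b = π(27)²/4 = 572.56 mm². φR_n = 0.75 × 579 × 572.56 × 5 × 1 = 1243.2 kN.
Bearing (20 mm plate, F_u = 450 MPa): end bolts L_c = 67 − 30/2 = 52, R_n = min(1.2×52×20×450, 2.4×27×20×450) = 561.6 kN/bolt; interior L_c = 96 − 30 = 66, R_n = 583.2 kN/bolt. φR_n = 0.75 × (1×561.6 + 4×583.2) = 2170.8 kN.
Block shear: shear path 1×[67+4×96] = 1×451 mm, A_gv = 9020, A_nv = 1×(451 − 4.5×32)×20 = 6140 mm²; tension to near edge: (54 − 0.5×32)×20 = 760 mm². R_n = min(0.6×450×6140, 0.6×345×9020) + 1.0×450×760 = min(1657.8, 1867.1) + 342 = 1999.8 kN. φR_n = 0.75 × 1999.8 = 1499.9 kN.
Governing: min(1243.2, 2170.8, 1499.9) = 1243.2 kN → bolt shear.

1243.2 kN (bolt shear governs)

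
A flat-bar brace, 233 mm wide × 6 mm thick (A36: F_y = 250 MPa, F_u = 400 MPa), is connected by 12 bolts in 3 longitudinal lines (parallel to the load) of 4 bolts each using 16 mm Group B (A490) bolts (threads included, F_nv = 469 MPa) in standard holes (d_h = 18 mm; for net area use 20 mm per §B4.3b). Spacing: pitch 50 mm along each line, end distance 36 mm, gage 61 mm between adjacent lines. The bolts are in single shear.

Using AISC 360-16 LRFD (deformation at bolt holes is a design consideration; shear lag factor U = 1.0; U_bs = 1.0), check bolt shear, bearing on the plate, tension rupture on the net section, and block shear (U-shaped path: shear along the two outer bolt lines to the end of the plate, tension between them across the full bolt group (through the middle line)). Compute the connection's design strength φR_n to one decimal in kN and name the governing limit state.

Bolt shear: A_b = π(16)²/4 = 201.06 mm². φR_n = 0.75 × 469 × 201.06 × 12 × 1 = 848.7 kN.
Bearing (6 mm plate, F_u = 400 MPa): end bolts L_c = 36 − 18/2 = 27, R_n = min(1.2×27×6×400, 2.4×16×6×400) = 77.76 kN/bolt; interior L_c = 50 − 18 = 32, R_n = 92.16 kN/bolt. φR_n = 0.75 × (3×77.76 + 9×92.16) = 797.0 kN.
Tension rupture (net): A_n = (233 − 3×20)×6 = 1038 mm² (U = 1.0, A_e = A_n). φR_n = 0.75 × 400 × 1038 = 311.4 kN.
Block shear: shear path 2×[36+3×50] = 2×186 mm, A_gv = 2232, A_nv = 2×(186 − 3.5×20)×6 = 1392 mm²; tension across gage: (122 − 2×20)×6 = 492 mm². R_n = min(0.6×400×1392, 0.6×250×2232) + 1.0×400×492 = min(334.08, 334.8) + 196.8 = 530.88 kN. φR_n = 0.75 × 530.88 = 398.2 kN.
Governing: min(848.7, 797.0, 311.4, 398.2) = 311.4 kN → net-section rupture.

311.4 kN (net-section rupture governs)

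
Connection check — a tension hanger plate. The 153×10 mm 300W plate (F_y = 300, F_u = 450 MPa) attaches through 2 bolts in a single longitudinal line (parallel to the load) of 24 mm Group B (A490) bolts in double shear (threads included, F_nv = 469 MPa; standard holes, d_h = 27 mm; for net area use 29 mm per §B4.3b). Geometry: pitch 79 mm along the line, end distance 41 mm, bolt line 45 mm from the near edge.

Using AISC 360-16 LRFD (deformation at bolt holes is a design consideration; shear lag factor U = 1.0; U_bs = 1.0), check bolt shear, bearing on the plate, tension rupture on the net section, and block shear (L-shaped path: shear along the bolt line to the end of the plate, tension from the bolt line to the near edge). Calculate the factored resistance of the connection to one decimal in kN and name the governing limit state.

Bolt shear: A_b = π(24)²/4 = 452.39 mm². φR_n = 0.75 × 469 × 452.39 × 2 × 2 = 636.5 kN.
Bearing (10 mm plate, F_u = 450 MPa): end bolts L_c = 41 − 27/2 = 27.5, R_n = min(1.2×27.5×10×450, 2.4×24×10×450) = 148.5 kN/bolt; interior L_c = 79 − 27 = 52, R_n = 259.2 kN/bolt. φR_n = 0.75 × (1×148.5 + 1×259.2) = 305.8 kN.
Tension rupture (net): A_n = (153 − 1×29)×10 = 1240 mm² (U = 1.0, A_e = A_n). φR_n = 0.75 × 450 × 1240 = 418.5 kN.
Block shear: shear path 1×[41+1×79] = 1×120 mm, A_gv = 1200, A_nv = 1×(120 − 1.5×29)×10 = 765 mm²; tension to near edge: (45 − 0.5×29)×10 = 305 mm². R_n = min(0.6×450×765, 0.6×300×1200) + 1.0×450×305 = min(206.55, 216) + 137.25 = 343.8 kN. φR_n = 0.75 × 343.8 = 257.9 kN.
Governing: min(636.5, 305.8, 418.5, 257.9) = 257.9 kN → block shear.

257.9 kN (block shear governs)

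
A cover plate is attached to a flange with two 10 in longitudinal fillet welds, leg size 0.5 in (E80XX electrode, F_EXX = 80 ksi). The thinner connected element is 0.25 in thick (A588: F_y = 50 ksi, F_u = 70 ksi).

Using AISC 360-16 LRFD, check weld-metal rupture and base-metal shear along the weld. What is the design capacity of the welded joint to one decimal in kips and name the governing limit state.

Weld metal: throat = 0.707×0.5 = 0.3535 in, L = 2×10 = 20 in. φR_n = 0.75 × 0.6 × 80 × 0.3535 × 20 = 254.5 kips.
Base metal shear (0.25 in plate): yield φR_n = 1.0×0.6×50×0.25×20 = 150.0 kips; rupture φR_n = 0.75×0.6×70×0.25×20 = 157.5 kips; take 150.0 kips (yield).
Governing: min(254.5, 150.0) = 150.0 kips → base-metal shear.

150.0 kips (base-metal shear governs)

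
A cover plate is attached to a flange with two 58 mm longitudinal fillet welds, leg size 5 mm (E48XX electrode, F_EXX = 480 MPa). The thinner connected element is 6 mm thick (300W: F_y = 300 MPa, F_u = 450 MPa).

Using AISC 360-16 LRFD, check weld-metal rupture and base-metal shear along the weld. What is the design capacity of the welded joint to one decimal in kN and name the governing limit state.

88.6 kN (weld metal governs)

Weld metal: throat = 0.707×5 = 3.535 mm, L = 2×58 = 116 mm. φR_n = 0.75 × 0.6 × 480 × 3.535 × 116 = 88.6 kN.
Base metal shear (6 mm plate): yield φR_n = 1.0×0.6×300×6×116 = 125.3 kN; rupture φR_n = 0.75×0.6×450×6×116 = 140.9 kN; take 125.3 kN (yield).
Governing: min(88.6, 125.3) = 88.6 kN → weld metal.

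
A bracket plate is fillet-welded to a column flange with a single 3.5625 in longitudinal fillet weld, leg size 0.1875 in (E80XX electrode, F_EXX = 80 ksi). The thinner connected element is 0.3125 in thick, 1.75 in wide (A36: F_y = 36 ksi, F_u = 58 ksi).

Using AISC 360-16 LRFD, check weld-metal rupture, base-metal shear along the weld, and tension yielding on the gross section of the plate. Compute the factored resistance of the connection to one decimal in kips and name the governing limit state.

17.0 kips (weld metal governs)

Weld metal: throat = 0.707×0.1875 = 0.13256 in, L = 3.5625 in. φR_n = 0.75 × 0.6 × 80 × 0.13256 × 3.5625 = 17.0 kips.
Base metal shear (0.3125 in plate): yield φR_n = 1.0×0.6×36×0.3125×3.5625 = 24.0 kips; rupture φR_n = 0.75×0.6×58×0.3125×3.5625 = 29.1 kips; take 24.0 kips (yield).
Tension yield (gross): A_g = 1.75×0.3125 = 0.54688 in². φR_n = 0.90 × 36 × 0.54688 = 17.7 kips.
Governing: min(17.0, 24.0, 17.7) = 17.0 kips → weld metal.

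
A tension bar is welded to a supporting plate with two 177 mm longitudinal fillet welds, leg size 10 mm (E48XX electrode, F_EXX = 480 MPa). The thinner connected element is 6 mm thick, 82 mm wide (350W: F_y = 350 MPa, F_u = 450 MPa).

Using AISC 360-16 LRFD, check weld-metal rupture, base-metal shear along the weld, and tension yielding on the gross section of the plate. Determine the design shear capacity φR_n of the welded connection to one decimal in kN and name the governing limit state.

Weld metal: throat = 0.707×10 = 7.07 mm, L = 2×177 = 354 mm. φR_n = 0.75 × 0.6 × 480 × 7.07 × 354 = 540.6 kN.
Base metal shear (6 mm plate): yield φR_n = 1.0×0.6×350×6×354 = 446.0 kN; rupture φR_n = 0.75×0.6×450×6×354 = 430.1 kN; take 430.1 kN (rupture).
Tension yield (gross): A_g = 82×6 = 492 mm². φR_n = 0.90 × 350 × 492 = 155.0 kN.
Governing: min(540.6, 430.1, 155.0) = 155.0 kN → gross-section yield.

155.0 kN (gross-section yield governs)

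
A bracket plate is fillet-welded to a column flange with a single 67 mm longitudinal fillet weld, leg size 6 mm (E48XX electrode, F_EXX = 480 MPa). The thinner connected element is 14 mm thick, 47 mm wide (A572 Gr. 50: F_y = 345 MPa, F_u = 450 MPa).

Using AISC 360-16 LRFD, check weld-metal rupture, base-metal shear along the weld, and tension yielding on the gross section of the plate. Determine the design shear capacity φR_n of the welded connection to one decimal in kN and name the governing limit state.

61.4 kN (weld metal governs)

Weld metal: throat = 0.707×6 = 4.242 mm, L = 67 mm. φR_n = 0.75 × 0.6 × 480 × 4.242 × 67 = 61.4 kN.
Base metal shear (14 mm plate): yield φR_n = 1.0×0.6×345×14×67 = 194.2 kN; rupture φR_n = 0.75×0.6×450×14×67 = 189.9 kN; take 189.9 kN (rupture).
Tension yield (gross): A_g = 47×14 = 658 mm². φR_n = 0.90 × 345 × 658 = 204.3 kN.
Governing: min(61.4, 189.9, 204.3) = 61.4 kN → weld metal.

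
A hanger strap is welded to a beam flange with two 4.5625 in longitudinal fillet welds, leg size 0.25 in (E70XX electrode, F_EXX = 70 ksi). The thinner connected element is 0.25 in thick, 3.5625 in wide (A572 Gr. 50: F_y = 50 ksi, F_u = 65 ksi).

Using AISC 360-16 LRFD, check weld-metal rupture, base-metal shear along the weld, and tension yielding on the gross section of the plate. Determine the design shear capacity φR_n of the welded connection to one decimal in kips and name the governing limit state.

40.1 kips (gross-section yield governs)

Weld metal: throat = 0.707×0.25 = 0.17675 in, L = 2×4.5625 = 9.125 in. φR_n = 0.75 × 0.6 × 70 × 0.17675 × 9.125 = 50.8 kips.
Base metal shear (0.25 in plate): yield φR_n = 1.0×0.6×50×0.25×9.125 = 68.4 kips; rupture φR_n = 0.75×0.6×65×0.25×9.125 = 66.7 kips; take 66.7 kips (rupture).
Tension yield (gross): A_g = 3.5625×0.25 = 0.89063 in². φR_n = 0.90 × 50 × 0.89063 = 40.1 kips.
Governing: min(50.8, 66.7, 40.1) = 40.1 kips → gross-section yield.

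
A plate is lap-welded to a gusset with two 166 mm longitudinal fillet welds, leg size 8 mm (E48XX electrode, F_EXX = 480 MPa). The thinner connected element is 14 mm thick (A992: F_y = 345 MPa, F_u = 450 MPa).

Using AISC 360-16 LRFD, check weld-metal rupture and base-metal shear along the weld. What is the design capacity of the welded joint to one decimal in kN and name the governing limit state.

Weld metal: throat = 0.707×8 = 5.656 mm, L = 2×166 = 332 mm. φR_n = 0.75 × 0.6 × 480 × 5.656 × 332 = 405.6 kN.
Base metal shear (14 mm plate): yield φR_n = 1.0×0.6×345×14×332 = 962.1 kN; rupture φR_n = 0.75×0.6×450×14×332 = 941.2 kN; take 941.2 kN (rupture).
Governing: min(405.6, 941.2) = 405.6 kN → weld metal.

405.6 kN (weld metal governs)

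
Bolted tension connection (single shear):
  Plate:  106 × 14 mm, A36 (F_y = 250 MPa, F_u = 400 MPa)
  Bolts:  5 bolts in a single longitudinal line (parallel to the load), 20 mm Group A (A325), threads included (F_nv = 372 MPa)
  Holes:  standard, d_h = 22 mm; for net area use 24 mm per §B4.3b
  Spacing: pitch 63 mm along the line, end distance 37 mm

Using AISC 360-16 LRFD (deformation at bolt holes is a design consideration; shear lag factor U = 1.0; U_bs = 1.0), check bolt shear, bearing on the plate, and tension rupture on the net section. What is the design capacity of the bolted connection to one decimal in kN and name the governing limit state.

344.4 kN (net-section rupture governs)

Bolt shear: A_b = π(20)²/4 = 314.16 mm². φR_n = 0.75 × 372 × 314.16 × 5 × 1 = 438.3 kN.
Bearing (14 mm plate, F_u = 400 MPa): end bolts L_c = 37 − 22/2 = 26, R_n = min(1.2×26×14×400, 2.4×20×14×400) = 174.72 kN/bolt; interior L_c = 63 − 22 = 41, R_n = 268.8 kN/bolt. φR_n = 0.75 × (1×174.72 + 4×268.8) = 937.4 kN.
Tension rupture (net): A_n = (106 − 1×24)×14 = 1148 mm² (U = 1.0, A_e = A_n). φR_n = 0.75 × 400 × 1148 = 344.4 kN.
Governing: min(438.3, 937.4, 344.4) = 344.4 kN → net-section rupture.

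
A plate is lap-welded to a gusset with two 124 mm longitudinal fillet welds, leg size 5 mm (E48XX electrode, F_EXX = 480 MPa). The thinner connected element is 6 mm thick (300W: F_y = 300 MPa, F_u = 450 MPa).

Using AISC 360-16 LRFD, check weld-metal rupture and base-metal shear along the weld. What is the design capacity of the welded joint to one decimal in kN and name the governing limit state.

189.4 kN (weld metal governs)

Weld metal: throat = 0.707×5 = 3.535 mm, L = 2×124 = 248 mm. φR_n = 0.75 × 0.6 × 480 × 3.535 × 248 = 189.4 kN.
Base metal shear (6 mm plate): yield φR_n = 1.0×0.6×300×6×248 = 267.8 kN; rupture φR_n = 0.75×0.6×450×6×248 = 301.3 kN; take 267.8 kN (yield).
Governing: min(189.4, 267.8) = 189.4 kN → weld metal.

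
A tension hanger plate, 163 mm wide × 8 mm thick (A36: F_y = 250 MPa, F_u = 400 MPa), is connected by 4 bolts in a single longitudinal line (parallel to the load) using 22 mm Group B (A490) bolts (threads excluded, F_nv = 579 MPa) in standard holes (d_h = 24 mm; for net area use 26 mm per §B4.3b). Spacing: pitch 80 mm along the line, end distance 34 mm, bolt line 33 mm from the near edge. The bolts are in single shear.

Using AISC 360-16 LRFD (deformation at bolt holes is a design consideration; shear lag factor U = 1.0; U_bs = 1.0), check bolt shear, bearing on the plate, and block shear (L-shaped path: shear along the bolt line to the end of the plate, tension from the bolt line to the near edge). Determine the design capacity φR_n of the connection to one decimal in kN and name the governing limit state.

Bolt shear: A_b = π(22)²/4 = 380.13 mm². φR_n = 0.75 × 579 × 380.13 × 4 × 1 = 660.3 kN.
Bearing (8 mm plate, F_u = 400 MPa): end bolts L_c = 34 − 24/2 = 22, R_n = min(1.2×22×8×400, 2.4×22×8×400) = 84.48 kN/bolt; interior L_c = 80 − 24 = 56, R_n = 168.96 kN/bolt. φR_n = 0.75 × (1×84.48 + 3×168.96) = 443.5 kN.
Block shear: shear path 1×[34+3×80] = 1×274 mm, A_gv = 2192, A_nv = 1×(274 − 3.5×26)×8 = 1464 mm²; tension to near edge: (33 − 0.5×26)×8 = 160 mm². R_n = min(0.6×400×1464, 0.6×250×2192) + 1.0×400×160 = min(351.36, 328.8) + 64 = 392.8 kN. φR_n = 0.75 × 392.8 = 294.6 kN.
Governing: min(660.3, 443.5, 294.6) = 294.6 kN → block shear.

294.6 kN (block shear governs)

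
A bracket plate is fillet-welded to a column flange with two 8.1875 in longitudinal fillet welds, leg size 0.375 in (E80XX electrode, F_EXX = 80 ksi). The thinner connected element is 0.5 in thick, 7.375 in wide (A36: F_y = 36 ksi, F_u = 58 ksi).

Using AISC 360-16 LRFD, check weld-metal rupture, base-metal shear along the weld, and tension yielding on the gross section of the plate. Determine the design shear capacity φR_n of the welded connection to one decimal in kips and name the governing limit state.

119.5 kips (gross-section yield governs)

Weld metal: throat = 0.707×0.375 = 0.26513 in, L = 2×8.1875 = 16.375 in. φR_n = 0.75 × 0.6 × 80 × 0.26513 × 16.375 = 156.3 kips.
Base metal shear (0.5 in plate): yield φR_n = 1.0×0.6×36×0.5×16.375 = 176.9 kips; rupture φR_n = 0.75×0.6×58×0.5×16.375 = 213.7 kips; take 176.9 kips (yield).
Tension yield (gross): A_g = 7.375×0.5 = 3.6875 in². φR_n = 0.90 × 36 × 3.6875 = 119.5 kips.
Governing: min(156.3, 176.9, 119.5) = 119.5 kips → gross-section yield.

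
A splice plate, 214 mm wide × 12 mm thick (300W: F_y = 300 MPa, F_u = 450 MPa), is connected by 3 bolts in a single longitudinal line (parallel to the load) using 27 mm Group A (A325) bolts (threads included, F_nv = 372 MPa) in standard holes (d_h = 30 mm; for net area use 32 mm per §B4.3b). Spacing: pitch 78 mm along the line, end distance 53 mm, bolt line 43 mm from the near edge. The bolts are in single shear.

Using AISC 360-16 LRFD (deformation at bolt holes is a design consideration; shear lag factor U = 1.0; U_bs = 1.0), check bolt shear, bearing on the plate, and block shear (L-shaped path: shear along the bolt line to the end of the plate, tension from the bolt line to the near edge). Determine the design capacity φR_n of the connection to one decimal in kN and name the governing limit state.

Bolt shear: A_b = π(27)²/4 = 572.56 mm². φR_n = 0.75 × 372 × 572.56 × 3 × 1 = 479.2 kN.
Bearing (12 mm plate, F_u = 450 MPa): end bolts L_c = 53 − 30/2 = 38, R_n = min(1.2×38×12×450, 2.4×27×12×450) = 246.24 kN/bolt; interior L_c = 78 − 30 = 48, R_n = 311.04 kN/bolt. φR_n = 0.75 × (1×246.24 + 2×311.04) = 651.2 kN.
Block shear: shear path 1×[53+2×78] = 1×209 mm, A_gv = 2508, A_nv = 1×(209 − 2.5×32)×12 = 1548 mm²; tension to near edge: (43 − 0.5×32)×12 = 324 mm². R_n = min(0.6×450×1548, 0.6×300×2508) + 1.0×450×324 = min(417.96, 451.44) + 145.8 = 563.76 kN. φR_n = 0.75 × 563.76 = 422.8 kN.
Governing: min(479.2, 651.2, 422.8) = 422.8 kN → block shear.

422.8 kN (block shear governs)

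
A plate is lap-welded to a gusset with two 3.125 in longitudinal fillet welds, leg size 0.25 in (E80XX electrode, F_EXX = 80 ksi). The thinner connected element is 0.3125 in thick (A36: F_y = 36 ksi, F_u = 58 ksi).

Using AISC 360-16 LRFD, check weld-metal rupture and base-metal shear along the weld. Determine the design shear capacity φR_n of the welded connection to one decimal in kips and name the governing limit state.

Weld metal: throat = 0.707×0.25 = 0.17675 in, L = 2×3.125 = 6.25 in. φR_n = 0.75 × 0.6 × 80 × 0.17675 × 6.25 = 39.8 kips.
Base metal shear (0.3125 in plate): yield φR_n = 1.0×0.6×36×0.3125×6.25 = 42.2 kips; rupture φR_n = 0.75×0.6×58×0.3125×6.25 = 51.0 kips; take 42.2 kips (yield).
Governing: min(39.8, 42.2) = 39.8 kips → weld metal.

39.8 kips (weld metal governs)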